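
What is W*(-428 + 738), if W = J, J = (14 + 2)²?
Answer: 79360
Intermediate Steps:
J = 256 (J = 16² = 256)
W = 256
W*(-428 + 738) = 256*(-428 + 738) = 256*310 = 79360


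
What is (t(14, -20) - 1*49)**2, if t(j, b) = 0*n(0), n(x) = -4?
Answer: 2401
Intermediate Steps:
t(j, b) = 0 (t(j, b) = 0*(-4) = 0)
(t(14, -20) - 1*49)**2 = (0 - 1*49)**2 = (0 - 49)**2 = (-49)**2 = 2401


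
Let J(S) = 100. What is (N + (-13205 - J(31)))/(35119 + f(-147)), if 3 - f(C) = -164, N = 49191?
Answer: 5981/5881 ≈ 1.0170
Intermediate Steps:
f(C) = 167 (f(C) = 3 - 1*(-164) = 3 + 164 = 167)
(N + (-13205 - J(31)))/(35119 + f(-147)) = (49191 + (-13205 - 1*100))/(35119 + 167) = (49191 + (-13205 - 100))/35286 = (49191 - 13305)*(1/35286) = 35886*(1/35286) = 5981/5881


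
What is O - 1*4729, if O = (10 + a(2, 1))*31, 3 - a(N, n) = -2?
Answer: -4264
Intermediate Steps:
a(N, n) = 5 (a(N, n) = 3 - 1*(-2) = 3 + 2 = 5)
O = 465 (O = (10 + 5)*31 = 15*31 = 465)
O - 1*4729 = 465 - 1*4729 = 465 - 4729 = -4264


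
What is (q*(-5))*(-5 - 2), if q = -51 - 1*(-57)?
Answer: 210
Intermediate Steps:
q = 6 (q = -51 + 57 = 6)
(q*(-5))*(-5 - 2) = (6*(-5))*(-5 - 2) = -30*(-7) = 210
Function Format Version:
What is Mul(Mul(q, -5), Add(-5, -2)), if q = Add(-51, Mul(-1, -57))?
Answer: 210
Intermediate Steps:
q = 6 (q = Add(-51, 57) = 6)
Mul(Mul(q, -5), Add(-5, -2)) = Mul(Mul(6, -5), Add(-5, -2)) = Mul(-30, -7) = 210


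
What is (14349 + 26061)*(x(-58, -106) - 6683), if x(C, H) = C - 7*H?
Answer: -242419590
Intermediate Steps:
(14349 + 26061)*(x(-58, -106) - 6683) = (14349 + 26061)*((-58 - 7*(-106)) - 6683) = 40410*((-58 + 742) - 6683) = 40410*(684 - 6683) = 40410*(-5999) = -242419590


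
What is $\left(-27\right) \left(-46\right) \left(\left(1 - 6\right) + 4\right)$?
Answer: $-1242$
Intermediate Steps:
$\left(-27\right) \left(-46\right) \left(\left(1 - 6\right) + 4\right) = 1242 \left(-5 + 4\right) = 1242 \left(-1\right) = -1242$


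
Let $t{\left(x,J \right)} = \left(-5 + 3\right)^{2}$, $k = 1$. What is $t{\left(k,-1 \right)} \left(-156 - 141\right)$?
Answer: $-1188$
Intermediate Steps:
$t{\left(x,J \right)} = 4$ ($t{\left(x,J \right)} = \left(-2\right)^{2} = 4$)
$t{\left(k,-1 \right)} \left(-156 - 141\right) = 4 \left(-156 - 141\right) = 4 \left(-297\right) = -1188$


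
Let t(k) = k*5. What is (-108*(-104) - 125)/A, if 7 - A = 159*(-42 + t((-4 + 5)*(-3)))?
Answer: 11107/9070 ≈ 1.2246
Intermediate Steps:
t(k) = 5*k
A = 9070 (A = 7 - 159*(-42 + 5*((-4 + 5)*(-3))) = 7 - 159*(-42 + 5*(1*(-3))) = 7 - 159*(-42 + 5*(-3)) = 7 - 159*(-42 - 15) = 7 - 159*(-57) = 7 - 1*(-9063) = 7 + 9063 = 9070)
(-108*(-104) - 125)/A = (-108*(-104) - 125)/9070 = (11232 - 125)*(1/9070) = 11107*(1/9070) = 11107/9070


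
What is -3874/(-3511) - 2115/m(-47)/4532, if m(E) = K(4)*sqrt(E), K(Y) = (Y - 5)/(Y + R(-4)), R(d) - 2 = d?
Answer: 3874/3511 - 45*I*sqrt(47)/2266 ≈ 1.1034 - 0.13614*I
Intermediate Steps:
R(d) = 2 + d
K(Y) = (-5 + Y)/(-2 + Y) (K(Y) = (Y - 5)/(Y + (2 - 4)) = (-5 + Y)/(Y - 2) = (-5 + Y)/(-2 + Y))
m(E) = -sqrt(E)/2 (m(E) = ((-5 + 4)/(-2 + 4))*sqrt(E) = (-1/2)*sqrt(E) = ((1/2)*(-1))*sqrt(E) = -sqrt(E)/2)
-3874/(-3511) - 2115/m(-47)/4532 = -3874/(-3511) - 2115*2*I*sqrt(47)/47/4532 = -3874*(-1/3511) - 2115*2*I*sqrt(47)/47*(1/4532) = 3874/3511 - 2115*2*I*sqrt(47)/47*(1/4532) = 3874/3511 - 90*I*sqrt(47)*(1/4532) = 3874/3511 - 45*I*sqrt(47)/2266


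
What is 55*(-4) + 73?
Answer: -147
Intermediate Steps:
55*(-4) + 73 = -220 + 73 = -147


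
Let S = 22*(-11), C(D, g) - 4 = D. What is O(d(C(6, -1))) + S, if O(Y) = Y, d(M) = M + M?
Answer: -222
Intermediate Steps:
C(D, g) = 4 + D
S = -242
d(M) = 2*M
O(d(C(6, -1))) + S = 2*(4 + 6) - 242 = 2*10 - 242 = 20 - 242 = -222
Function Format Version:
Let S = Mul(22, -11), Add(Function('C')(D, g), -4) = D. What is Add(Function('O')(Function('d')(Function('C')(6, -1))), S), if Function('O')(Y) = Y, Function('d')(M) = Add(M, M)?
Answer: -222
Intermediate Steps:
Function('C')(D, g) = Add(4, D)
S = -242
Function('d')(M) = Mul(2, M)
Add(Function('O')(Function('d')(Function('C')(6, -1))), S) = Add(Mul(2, Add(4, 6)), -242) = Add(Mul(2, 10), -242) = Add(20, -242) = -222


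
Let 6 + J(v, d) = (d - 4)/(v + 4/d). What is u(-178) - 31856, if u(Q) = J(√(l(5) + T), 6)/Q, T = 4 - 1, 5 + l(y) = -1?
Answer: (-8505543*√3 + 5670365*I)/(89*(-2*I + 3*√3)) ≈ -31856.0 + 0.0056496*I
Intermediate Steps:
l(y) = -6 (l(y) = -5 - 1 = -6)
T = 3
J(v, d) = -6 + (-4 + d)/(v + 4/d) (J(v, d) = -6 + (d - 4)/(v + 4/d) = -6 + (-4 + d)/(v + 4/d))
u(Q) = (-12 - 36*I*√3)/(Q*(4 + 6*I*√3)) (u(Q) = ((-24 + 6² - 4*6 - 6*6*√(-6 + 3))/(4 + 6*√(-6 + 3)))/Q = ((-24 + 36 - 24 - 6*6*√(-3))/(4 + 6*√(-3)))/Q = ((-24 + 36 - 24 - 6*6*I*√3)/(4 + 6*(I*√3)))/Q = ((-24 + 36 - 24 - 36*I*√3)/(4 + 6*I*√3))/Q = ((-12 - 36*I*√3)/(4 + 6*I*√3))/Q = (-12 - 36*I*√3)/(Q*(4 + 6*I*√3)))
u(-178) - 31856 = 6*(I - 3*√3)/(-178*(-2*I + 3*√3)) - 31856 = 6*(-1/178)*(I - 3*√3)/(-2*I + 3*√3) - 31856 = -3*(I - 3*√3)/(89*(-2*I + 3*√3)) - 31856 = -31856 - 3*(I - 3*√3)/(89*(-2*I + 3*√3))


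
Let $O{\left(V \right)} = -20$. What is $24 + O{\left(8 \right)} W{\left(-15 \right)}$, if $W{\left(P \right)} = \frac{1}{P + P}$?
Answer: $\frac{74}{3} \approx 24.667$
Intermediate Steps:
$W{\left(P \right)} = \frac{1}{2 P}$
$24 + O{\left(8 \right)} W{\left(-15 \right)} = 24 - 20 \frac{1}{2 \left(-15\right)} = 24 - 20 \cdot \frac{1}{2} \left(- \frac{1}{15}\right) = 24 - - \frac{2}{3} = 24 + \frac{2}{3} = \frac{74}{3}$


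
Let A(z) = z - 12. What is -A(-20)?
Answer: 32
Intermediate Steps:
A(z) = -12 + z
-A(-20) = -(-12 - 20) = -1*(-32) = 32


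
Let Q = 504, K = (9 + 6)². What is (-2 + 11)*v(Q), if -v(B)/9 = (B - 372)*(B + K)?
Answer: -7794468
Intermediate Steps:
K = 225 (K = 15² = 225)
v(B) = -9*(-372 + B)*(225 + B) (v(B) = -9*(B - 372)*(B + 225) = -9*(-372 + B)*(225 + B))
(-2 + 11)*v(Q) = (-2 + 11)*(753300 - 9*504² + 1323*504) = 9*(753300 - 9*254016 + 666792) = 9*(753300 - 2286144 + 666792) = 9*(-866052) = -7794468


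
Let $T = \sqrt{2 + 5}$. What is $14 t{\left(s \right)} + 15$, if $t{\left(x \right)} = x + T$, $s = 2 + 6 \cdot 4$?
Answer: $379 + 14 \sqrt{7} \approx 416.04$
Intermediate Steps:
$s = 26$ ($s = 2 + 24 = 26$)
$T = \sqrt{7} \approx 2.6458$
$t{\left(x \right)} = x + \sqrt{7}$
$14 t{\left(s \right)} + 15 = 14 \left(26 + \sqrt{7}\right) + 15 = \left(364 + 14 \sqrt{7}\right) + 15 = 379 + 14 \sqrt{7}$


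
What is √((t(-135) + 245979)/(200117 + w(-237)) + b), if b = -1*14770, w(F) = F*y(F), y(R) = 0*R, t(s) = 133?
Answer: I*√591442186991426/200117 ≈ 121.53*I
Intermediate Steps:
y(R) = 0
w(F) = 0 (w(F) = F*0 = 0)
b = -14770
√((t(-135) + 245979)/(200117 + w(-237)) + b) = √((133 + 245979)/(200117 + 0) - 14770) = √(246112/200117 - 14770) = √(-2955481978/200117) = I*√591442186991426/200117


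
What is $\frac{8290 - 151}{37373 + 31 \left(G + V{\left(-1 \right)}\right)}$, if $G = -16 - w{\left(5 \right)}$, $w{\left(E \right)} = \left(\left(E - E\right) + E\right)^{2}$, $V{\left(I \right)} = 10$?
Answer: $\frac{8139}{36412} \approx 0.22353$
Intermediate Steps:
$w{\left(E \right)} = E^{2}$ ($w{\left(E \right)} = \left(0 + E\right)^{2} = E^{2}$)
$G = -41$ ($G = -16 - 5^{2} = -16 - 25 = -41$)
$\frac{8290 - 151}{37373 + 31 \left(G + V{\left(-1 \right)}\right)} = \frac{8290 - 151}{37373 + 31 \left(-41 + 10\right)} = \frac{8139}{37373 + 31 \left(-31\right)} = \frac{8139}{37373 - 961} = \frac{8139}{36412}$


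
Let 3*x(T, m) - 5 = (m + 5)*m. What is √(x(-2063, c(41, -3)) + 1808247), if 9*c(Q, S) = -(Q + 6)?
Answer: 2*√329553390/27 ≈ 1344.7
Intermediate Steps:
c(Q, S) = -⅔ - Q/9 (c(Q, S) = (-(Q + 6))/9 = (-(6 + Q))/9 = (-6 - Q)/9 = -⅔ - Q/9)
x(T, m) = 5/3 + m*(5 + m)/3 (x(T, m) = 5/3 + ((m + 5)*m)/3 = 5/3 + ((5 + m)*m)/3 = 5/3 + (m*(5 + m))/3 = 5/3 + m*(5 + m)/3)
√(x(-2063, c(41, -3)) + 1808247) = √((5/3 + (-⅔ - ⅑*41)²/3 + 5*(-⅔ - ⅑*41)/3) + 1808247) = √((5/3 + (-⅔ - 41/9)²/3 + 5*(-⅔ - 41/9)/3) + 1808247) = √((5/3 + (-47/9)²/3 + (5/3)*(-47/9)) + 1808247) = √((5/3 + (⅓)*(2209/81) - 235/27) + 1808247) = √((5/3 + 2209/243 - 235/27) + 1808247) = √(499/243 + 1808247) = √(439404520/243) = 2*√329553390/27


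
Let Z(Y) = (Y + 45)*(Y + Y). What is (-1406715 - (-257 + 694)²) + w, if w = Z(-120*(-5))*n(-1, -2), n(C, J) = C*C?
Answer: -823684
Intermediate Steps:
n(C, J) = C²
Z(Y) = 2*Y*(45 + Y) (Z(Y) = (45 + Y)*(2*Y) = 2*Y*(45 + Y))
w = 774000 (w = (2*(-120*(-5))*(45 - 120*(-5)))*(-1)² = (2*600*(45 + 600))*1 = (2*600*645)*1 = 774000*1 = 774000)
(-1406715 - (-257 + 694)²) + w = (-1406715 - (-257 + 694)²) + 774000 = (-1406715 - 1*437²) + 774000 = (-1406715 - 1*190969) + 774000 = (-1406715 - 190969) + 774000 = -1597684 + 774000 = -823684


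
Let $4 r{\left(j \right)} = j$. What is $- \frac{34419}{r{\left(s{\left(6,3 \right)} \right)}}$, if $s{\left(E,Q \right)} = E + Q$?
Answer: $- \frac{45892}{3} \approx -15297.0$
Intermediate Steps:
$r{\left(j \right)} = \frac{j}{4}$
$- \frac{34419}{r{\left(s{\left(6,3 \right)} \right)}} = - \frac{34419}{\frac{1}{4} \left(6 + 3\right)} = - \frac{34419}{\frac{1}{4} \cdot 9} = - \frac{34419}{\frac{9}{4}} = \left(-34419\right) \frac{4}{9} = - \frac{45892}{3}$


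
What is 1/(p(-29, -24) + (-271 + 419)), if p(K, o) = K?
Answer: 1/119 ≈ 0.0084034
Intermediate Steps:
1/(p(-29, -24) + (-271 + 419)) = 1/(-29 + (-271 + 419)) = 1/(-29 + 148) = 1/119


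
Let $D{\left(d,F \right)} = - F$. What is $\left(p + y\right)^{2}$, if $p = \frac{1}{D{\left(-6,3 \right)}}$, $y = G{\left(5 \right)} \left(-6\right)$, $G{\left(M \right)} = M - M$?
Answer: $\frac{1}{9} \approx 0.11111$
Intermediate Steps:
$G{\left(M \right)} = 0$
$y = 0$ ($y = 0 \left(-6\right) = 0$)
$p = - \frac{1}{3}$ ($p = \frac{1}{\left(-1\right) 3} = \frac{1}{-3} = - \frac{1}{3} \approx -0.33333$)
$\left(p + y\right)^{2} = \left(- \frac{1}{3} + 0\right)^{2} = \left(- \frac{1}{3}\right)^{2} = \frac{1}{9}$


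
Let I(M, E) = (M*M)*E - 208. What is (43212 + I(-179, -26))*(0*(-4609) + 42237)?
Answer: -33369848694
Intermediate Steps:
I(M, E) = -208 + E*M² (I(M, E) = M²*E - 208 = E*M² - 208 = -208 + E*M²)
(43212 + I(-179, -26))*(0*(-4609) + 42237) = (43212 + (-208 - 26*(-179)²))*(0*(-4609) + 42237) = (43212 + (-208 - 26*32041))*(0 + 42237) = (43212 + (-208 - 833066))*42237 = (43212 - 833274)*42237 = -790062*42237 = -33369848694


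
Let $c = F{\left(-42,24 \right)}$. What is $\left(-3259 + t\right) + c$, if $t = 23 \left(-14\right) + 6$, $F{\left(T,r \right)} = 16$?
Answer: $-3559$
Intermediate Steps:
$c = 16$
$t = -316$ ($t = -322 + 6 = -316$)
$\left(-3259 + t\right) + c = \left(-3259 - 316\right) + 16 = -3575 + 16 = -3559$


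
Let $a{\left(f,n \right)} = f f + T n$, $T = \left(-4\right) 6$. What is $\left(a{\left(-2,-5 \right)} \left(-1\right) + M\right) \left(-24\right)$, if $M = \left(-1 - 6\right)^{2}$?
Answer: $1800$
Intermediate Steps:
$T = -24$
$a{\left(f,n \right)} = f^{2} - 24 n$ ($a{\left(f,n \right)} = f f - 24 n = f^{2} - 24 n$)
$M = 49$ ($M = \left(-7\right)^{2} = 49$)
$\left(a{\left(-2,-5 \right)} \left(-1\right) + M\right) \left(-24\right) = \left(\left(\left(-2\right)^{2} - -120\right) \left(-1\right) + 49\right) \left(-24\right) = \left(\left(4 + 120\right) \left(-1\right) + 49\right) \left(-24\right) = \left(124 \left(-1\right) + 49\right) \left(-24\right) = \left(-124 + 49\right) \left(-24\right) = \left(-75\right) \left(-24\right) = 1800$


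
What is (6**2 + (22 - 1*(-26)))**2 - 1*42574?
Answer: -35518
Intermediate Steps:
(6**2 + (22 - 1*(-26)))**2 - 1*42574 = (36 + (22 + 26))**2 - 42574 = (36 + 48)**2 - 42574 = 84**2 - 42574 = 7056 - 42574 = -35518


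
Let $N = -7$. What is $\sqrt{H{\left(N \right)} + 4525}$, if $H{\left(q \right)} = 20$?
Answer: $3 \sqrt{505} \approx 67.417$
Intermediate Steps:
$\sqrt{H{\left(N \right)} + 4525} = \sqrt{20 + 4525} = \sqrt{4545} = 3 \sqrt{505}$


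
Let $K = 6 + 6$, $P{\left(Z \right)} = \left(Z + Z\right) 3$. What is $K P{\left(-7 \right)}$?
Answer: $-504$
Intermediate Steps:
$P{\left(Z \right)} = 6 Z$ ($P{\left(Z \right)} = 2 Z 3 = 6 Z$)
$K = 12$
$K P{\left(-7 \right)} = 12 \cdot 6 \left(-7\right) = 12 \left(-42\right) = -504$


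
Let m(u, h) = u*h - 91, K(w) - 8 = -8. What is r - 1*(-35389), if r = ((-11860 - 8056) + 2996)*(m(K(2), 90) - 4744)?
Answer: 81843589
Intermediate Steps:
K(w) = 0 (K(w) = 8 - 8 = 0)
m(u, h) = -91 + h*u (m(u, h) = h*u - 91 = -91 + h*u)
r = 81808200 (r = ((-11860 - 8056) + 2996)*((-91 + 90*0) - 4744) = (-19916 + 2996)*((-91 + 0) - 4744) = -16920*(-91 - 4744) = -16920*(-4835) = 81808200)
r - 1*(-35389) = 81808200 - 1*(-35389) = 81808200 + 35389 = 81843589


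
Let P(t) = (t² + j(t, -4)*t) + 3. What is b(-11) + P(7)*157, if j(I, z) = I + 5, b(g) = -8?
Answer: 21344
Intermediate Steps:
j(I, z) = 5 + I
P(t) = 3 + t² + t*(5 + t) (P(t) = (t² + (5 + t)*t) + 3 = (t² + t*(5 + t)) + 3 = 3 + t² + t*(5 + t))
b(-11) + P(7)*157 = -8 + (3 + 7² + 7*(5 + 7))*157 = -8 + (3 + 49 + 7*12)*157 = -8 + (3 + 49 + 84)*157 = -8 + 136*157 = -8 + 21352 = 21344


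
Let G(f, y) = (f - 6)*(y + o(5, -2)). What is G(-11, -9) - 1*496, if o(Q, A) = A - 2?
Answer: -275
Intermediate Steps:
o(Q, A) = -2 + A
G(f, y) = (-6 + f)*(-4 + y) (G(f, y) = (f - 6)*(y + (-2 - 2)) = (-6 + f)*(y - 4) = (-6 + f)*(-4 + y))
G(-11, -9) - 1*496 = (24 - 6*(-9) - 4*(-11) - 11*(-9)) - 1*496 = (24 + 54 + 44 + 99) - 496 = 221 - 496 = -275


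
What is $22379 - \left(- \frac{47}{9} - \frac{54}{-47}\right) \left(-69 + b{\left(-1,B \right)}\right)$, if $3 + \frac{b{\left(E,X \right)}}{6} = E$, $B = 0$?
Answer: $\frac{3102026}{141} \approx 22000.0$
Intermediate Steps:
$b{\left(E,X \right)} = -18 + 6 E$
$22379 - \left(- \frac{47}{9} - \frac{54}{-47}\right) \left(-69 + b{\left(-1,B \right)}\right) = 22379 - \left(- \frac{47}{9} - \frac{54}{-47}\right) \left(-69 + \left(-18 + 6 \left(-1\right)\right)\right) = 22379 - \left(\left(-47\right) \frac{1}{9} - - \frac{54}{47}\right) \left(-69 - 24\right) = 22379 - \left(- \frac{47}{9} + \frac{54}{47}\right) \left(-69 - 24\right) = 22379 - \left(- \frac{1723}{423}\right) \left(-93\right) = 22379 - \frac{53413}{141} = \frac{3102026}{141}$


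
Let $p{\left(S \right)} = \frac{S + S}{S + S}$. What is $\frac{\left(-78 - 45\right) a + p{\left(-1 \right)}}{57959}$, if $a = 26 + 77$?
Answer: $- \frac{12668}{57959} \approx -0.21857$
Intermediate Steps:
$a = 103$
$p{\left(S \right)} = 1$ ($p{\left(S \right)} = \frac{2 S}{2 S} = 2 S \frac{1}{2 S} = 1$)
$\frac{\left(-78 - 45\right) a + p{\left(-1 \right)}}{57959} = \frac{\left(-78 - 45\right) 103 + 1}{57959} = \left(\left(-78 - 45\right) 103 + 1\right) \frac{1}{57959} = \left(\left(-123\right) 103 + 1\right) \frac{1}{57959} = \left(-12669 + 1\right) \frac{1}{57959} = \left(-12668\right) \frac{1}{57959} = - \frac{12668}{57959}$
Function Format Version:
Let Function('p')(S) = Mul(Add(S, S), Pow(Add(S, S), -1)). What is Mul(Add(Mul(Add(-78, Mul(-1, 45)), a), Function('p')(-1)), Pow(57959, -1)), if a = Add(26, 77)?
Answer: Rational(-12668, 57959) ≈ -0.21857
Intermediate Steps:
a = 103
Function('p')(S) = 1 (Function('p')(S) = Mul(Mul(2, S), Pow(Mul(2, S), -1)) = Mul(Mul(2, S), Mul(Rational(1, 2), Pow(S, -1))) = 1)
Mul(Add(Mul(Add(-78, Mul(-1, 45)), a), Function('p')(-1)), Pow(57959, -1)) = Mul(Add(Mul(Add(-78, Mul(-1, 45)), 103), 1), Pow(57959, -1)) = Mul(Add(Mul(Add(-78, -45), 103), 1), Rational(1, 57959)) = Mul(Add(Mul(-123, 103), 1), Rational(1, 57959)) = Mul(Add(-12669, 1), Rational(1, 57959)) = Mul(-12668, Rational(1, 57959)) = Rational(-12668, 57959)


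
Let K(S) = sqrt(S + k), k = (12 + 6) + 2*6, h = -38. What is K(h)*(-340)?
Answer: -680*I*sqrt(2) ≈ -961.67*I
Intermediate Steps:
k = 30 (k = 18 + 12 = 30)
K(S) = sqrt(30 + S) (K(S) = sqrt(S + 30) = sqrt(30 + S))
K(h)*(-340) = sqrt(30 - 38)*(-340) = sqrt(-8)*(-340) = (2*I*sqrt(2))*(-340) = -680*I*sqrt(2)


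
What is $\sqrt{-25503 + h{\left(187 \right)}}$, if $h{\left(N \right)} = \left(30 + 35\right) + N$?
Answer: $i \sqrt{25251} \approx 158.91 i$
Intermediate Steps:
$h{\left(N \right)} = 65 + N$
$\sqrt{-25503 + h{\left(187 \right)}} = \sqrt{-25503 + \left(65 + 187\right)} = \sqrt{-25503 + 252} = \sqrt{-25251} = i \sqrt{25251}$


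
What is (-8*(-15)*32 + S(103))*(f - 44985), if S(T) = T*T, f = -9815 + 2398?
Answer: -757156498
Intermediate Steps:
f = -7417
S(T) = T²
(-8*(-15)*32 + S(103))*(f - 44985) = (-8*(-15)*32 + 103²)*(-7417 - 44985) = (120*32 + 10609)*(-52402) = (3840 + 10609)*(-52402) = 14449*(-52402) = -757156498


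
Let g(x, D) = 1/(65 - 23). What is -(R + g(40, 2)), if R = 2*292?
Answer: -24529/42 ≈ -584.02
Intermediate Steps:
g(x, D) = 1/42
R = 584
-(R + g(40, 2)) = -(584 + 1/42) = -1*24529/42 = -24529/42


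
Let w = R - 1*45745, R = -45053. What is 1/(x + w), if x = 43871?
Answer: -1/46927 ≈ -2.1310e-5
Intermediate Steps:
w = -90798 (w = -45053 - 1*45745 = -45053 - 45745 = -90798)
1/(x + w) = 1/(43871 - 90798) = 1/(-46927) = -1/46927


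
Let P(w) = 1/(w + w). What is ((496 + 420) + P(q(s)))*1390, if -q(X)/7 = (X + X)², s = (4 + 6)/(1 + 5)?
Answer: 178252349/140 ≈ 1.2732e+6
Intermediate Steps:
s = 5/3 (s = 10/6 = 10*(⅙) = 5/3 ≈ 1.6667)
q(X) = -28*X² (q(X) = -7*(X + X)² = -7*4*X² = -28*X²)
P(w) = 1/(2*w)
((496 + 420) + P(q(s)))*1390 = ((496 + 420) + 1/(2*((-28*(5/3)²))))*1390 = (916 + 1/(2*((-28*25/9))))*1390 = (916 + 1/(2*(-700/9)))*1390 = (916 + (½)*(-9/700))*1390 = (916 - 9/1400)*1390 = (1282391/1400)*1390 = 178252349/140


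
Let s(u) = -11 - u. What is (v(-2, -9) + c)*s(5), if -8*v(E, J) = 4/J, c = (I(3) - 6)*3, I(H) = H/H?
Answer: 2152/9 ≈ 239.11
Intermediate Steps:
I(H) = 1
c = -15 (c = (1 - 6)*3 = -5*3 = -15)
v(E, J) = -1/(2*J)
(v(-2, -9) + c)*s(5) = (-1/2/(-9) - 15)*(-11 - 1*5) = (-1/2*(-1/9) - 15)*(-11 - 5) = (1/18 - 15)*(-16) = -269/18*(-16) = 2152/9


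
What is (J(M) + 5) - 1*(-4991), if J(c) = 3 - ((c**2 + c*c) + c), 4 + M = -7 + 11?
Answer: 4999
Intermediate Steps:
M = 0 (M = -4 + (-7 + 11) = -4 + 4 = 0)
J(c) = 3 - c - 2*c**2 (J(c) = 3 - ((c**2 + c**2) + c) = 3 - (2*c**2 + c) = 3 - (c + 2*c**2) = 3 + (-c - 2*c**2) = 3 - c - 2*c**2)
(J(M) + 5) - 1*(-4991) = ((3 - 1*0 - 2*0**2) + 5) - 1*(-4991) = ((3 + 0 - 2*0) + 5) + 4991 = ((3 + 0 + 0) + 5) + 4991 = (3 + 5) + 4991 = 8 + 4991 = 4999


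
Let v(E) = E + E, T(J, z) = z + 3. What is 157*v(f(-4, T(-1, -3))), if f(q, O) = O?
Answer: 0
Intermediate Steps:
T(J, z) = 3 + z
v(E) = 2*E
157*v(f(-4, T(-1, -3))) = 157*(2*(3 - 3)) = 157*(2*0) = 157*0 = 0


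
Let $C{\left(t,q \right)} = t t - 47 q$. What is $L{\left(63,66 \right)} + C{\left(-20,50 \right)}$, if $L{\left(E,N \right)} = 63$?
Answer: $-1887$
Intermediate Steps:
$C{\left(t,q \right)} = t^{2} - 47 q$
$L{\left(63,66 \right)} + C{\left(-20,50 \right)} = 63 + \left(\left(-20\right)^{2} - 2350\right) = 63 + \left(400 - 2350\right) = 63 - 1950 = -1887$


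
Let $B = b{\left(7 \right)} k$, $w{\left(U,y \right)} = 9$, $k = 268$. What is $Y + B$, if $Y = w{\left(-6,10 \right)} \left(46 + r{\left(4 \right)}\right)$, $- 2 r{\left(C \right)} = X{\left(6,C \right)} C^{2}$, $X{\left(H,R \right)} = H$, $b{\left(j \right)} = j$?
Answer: $1858$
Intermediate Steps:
$r{\left(C \right)} = - 3 C^{2}$ ($r{\left(C \right)} = - \frac{6 C^{2}}{2} = - 3 C^{2}$)
$B = 1876$ ($B = 7 \cdot 268 = 1876$)
$Y = -18$ ($Y = 9 \left(46 - 3 \cdot 4^{2}\right) = 9 \left(46 - 48\right) = 9 \left(-2\right) = -18$)
$Y + B = -18 + 1876 = 1858$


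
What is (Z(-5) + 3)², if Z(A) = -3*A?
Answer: 324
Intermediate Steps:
(Z(-5) + 3)² = (-3*(-5) + 3)² = (15 + 3)² = 18² = 324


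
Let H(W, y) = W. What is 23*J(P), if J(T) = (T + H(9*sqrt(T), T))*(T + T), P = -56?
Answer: 144256 - 46368*I*sqrt(14) ≈ 1.4426e+5 - 1.7349e+5*I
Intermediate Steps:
J(T) = 2*T*(T + 9*sqrt(T)) (J(T) = (T + 9*sqrt(T))*(T + T) = (T + 9*sqrt(T))*(2*T) = 2*T*(T + 9*sqrt(T)))
23*J(P) = 23*(2*(-56)*(-56 + 9*sqrt(-56))) = 23*(2*(-56)*(-56 + 9*(2*I*sqrt(14)))) = 23*(2*(-56)*(-56 + 18*I*sqrt(14))) = 23*(6272 - 2016*I*sqrt(14)) = 144256 - 46368*I*sqrt(14)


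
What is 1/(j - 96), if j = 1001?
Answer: 1/905 ≈ 0.0011050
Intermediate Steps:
1/(j - 96) = 1/(1001 - 96) = 1/905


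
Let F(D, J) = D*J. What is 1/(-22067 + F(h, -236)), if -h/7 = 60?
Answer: 1/77053 ≈ 1.2978e-5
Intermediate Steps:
h = -420 (h = -7*60 = -420)
1/(-22067 + F(h, -236)) = 1/(-22067 - 420*(-236)) = 1/(-22067 + 99120) = 1/77053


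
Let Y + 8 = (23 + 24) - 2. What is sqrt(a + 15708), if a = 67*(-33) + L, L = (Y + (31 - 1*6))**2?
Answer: sqrt(17341) ≈ 131.69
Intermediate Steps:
Y = 37 (Y = -8 + ((23 + 24) - 2) = -8 + (47 - 2) = -8 + 45 = 37)
L = 3844 (L = (37 + (31 - 1*6))**2 = (37 + (31 - 6))**2 = (37 + 25)**2 = 62**2 = 3844)
a = 1633 (a = 67*(-33) + 3844 = -2211 + 3844 = 1633)
sqrt(a + 15708) = sqrt(1633 + 15708) = sqrt(17341)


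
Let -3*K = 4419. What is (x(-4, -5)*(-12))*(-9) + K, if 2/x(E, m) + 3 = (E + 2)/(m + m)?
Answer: -10851/7 ≈ -1550.1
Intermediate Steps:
K = -1473 (K = -⅓*4419 = -1473)
x(E, m) = 2/(-3 + (2 + E)/(2*m)) (x(E, m) = 2/(-3 + (E + 2)/(m + m)) = 2/(-3 + (2 + E)/((2*m))) = 2/(-3 + (2 + E)*(1/(2*m))) = 2/(-3 + (2 + E)/(2*m)))
(x(-4, -5)*(-12))*(-9) + K = ((4*(-5)/(2 - 4 - 6*(-5)))*(-12))*(-9) - 1473 = ((4*(-5)/(2 - 4 + 30))*(-12))*(-9) - 1473 = ((4*(-5)/28)*(-12))*(-9) - 1473 = ((4*(-5)*(1/28))*(-12))*(-9) - 1473 = -5/7*(-12)*(-9) - 1473 = (60/7)*(-9) - 1473 = -540/7 - 1473 = -10851/7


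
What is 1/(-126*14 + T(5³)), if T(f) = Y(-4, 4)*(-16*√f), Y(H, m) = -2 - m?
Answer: -49/54436 - 10*√5/40827 ≈ -0.0014478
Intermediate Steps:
T(f) = 96*√f (T(f) = (-2 - 1*4)*(-16*√f) = (-2 - 4)*(-16*√f) = -(-96)*√f = 96*√f)
1/(-126*14 + T(5³)) = 1/(-126*14 + 96*√(5³)) = 1/(-1764 + 96*√125) = 1/(-1764 + 96*(5*√5)) = 1/(-1764 + 480*√5)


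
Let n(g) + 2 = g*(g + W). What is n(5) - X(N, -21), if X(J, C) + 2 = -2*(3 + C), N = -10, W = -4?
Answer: -31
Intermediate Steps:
n(g) = -2 + g*(-4 + g) (n(g) = -2 + g*(g - 4) = -2 + g*(-4 + g))
X(J, C) = -8 - 2*C (X(J, C) = -2 - 2*(3 + C) = -2 + (-6 - 2*C) = -8 - 2*C)
n(5) - X(N, -21) = (-2 + 5² - 4*5) - (-8 - 2*(-21)) = (-2 + 25 - 20) - (-8 + 42) = 3 - 1*34 = 3 - 34 = -31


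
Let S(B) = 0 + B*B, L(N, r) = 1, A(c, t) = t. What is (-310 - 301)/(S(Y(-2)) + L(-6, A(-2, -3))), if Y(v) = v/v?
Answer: -611/2 ≈ -305.50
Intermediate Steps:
Y(v) = 1
S(B) = B² (S(B) = 0 + B² = B²)
(-310 - 301)/(S(Y(-2)) + L(-6, A(-2, -3))) = (-310 - 301)/(1² + 1) = -611/(1 + 1) = -611/2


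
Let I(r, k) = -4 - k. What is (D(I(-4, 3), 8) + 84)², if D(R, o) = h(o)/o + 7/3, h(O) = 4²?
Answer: 70225/9 ≈ 7802.8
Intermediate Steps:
h(O) = 16
D(R, o) = 7/3 + 16/o (D(R, o) = 16/o + 7/3 = 7/3 + 16/o)
(D(I(-4, 3), 8) + 84)² = ((7/3 + 16/8) + 84)² = ((7/3 + 16*(⅛)) + 84)² = ((7/3 + 2) + 84)² = (13/3 + 84)² = (265/3)² = 70225/9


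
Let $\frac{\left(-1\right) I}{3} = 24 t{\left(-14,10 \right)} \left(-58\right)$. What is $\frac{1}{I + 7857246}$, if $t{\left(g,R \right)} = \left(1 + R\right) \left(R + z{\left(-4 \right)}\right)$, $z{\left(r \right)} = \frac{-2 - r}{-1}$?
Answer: $\frac{1}{8224734} \approx 1.2158 \cdot 10^{-7}$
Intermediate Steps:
$z{\left(r \right)} = 2 + r$ ($z{\left(r \right)} = \left(-2 - r\right) \left(-1\right) = 2 + r$)
$t{\left(g,R \right)} = \left(1 + R\right) \left(-2 + R\right)$ ($t{\left(g,R \right)} = \left(1 + R\right) \left(R + \left(2 - 4\right)\right) = \left(1 + R\right) \left(R - 2\right) = \left(1 + R\right) \left(-2 + R\right)$)
$I = 367488$ ($I = - 3 \cdot 24 \left(-2 + 10^{2} - 10\right) \left(-58\right) = - 3 \cdot 24 \left(-2 + 100 - 10\right) \left(-58\right) = - 3 \cdot 24 \cdot 88 \left(-58\right) = - 3 \cdot 2112 \left(-58\right) = \left(-3\right) \left(-122496\right) = 367488$)
$\frac{1}{I + 7857246} = \frac{1}{367488 + 7857246} = \frac{1}{8224734}$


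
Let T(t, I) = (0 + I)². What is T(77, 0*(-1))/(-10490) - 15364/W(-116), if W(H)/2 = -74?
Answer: 3841/37 ≈ 103.81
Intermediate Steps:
W(H) = -148 (W(H) = 2*(-74) = -148)
T(t, I) = I²
T(77, 0*(-1))/(-10490) - 15364/W(-116) = (0*(-1))²/(-10490) - 15364/(-148) = 0²*(-1/10490) - 15364*(-1/148) = 0*(-1/10490) + 3841/37 = 0 + 3841/37 = 3841/37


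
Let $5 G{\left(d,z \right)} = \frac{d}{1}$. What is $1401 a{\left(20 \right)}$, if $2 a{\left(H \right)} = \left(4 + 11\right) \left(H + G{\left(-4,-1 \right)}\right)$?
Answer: $201744$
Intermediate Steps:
$G{\left(d,z \right)} = \frac{d}{5}$ ($G{\left(d,z \right)} = \frac{d 1^{-1}}{5} = \frac{d 1}{5} = \frac{d}{5}$)
$a{\left(H \right)} = -6 + \frac{15 H}{2}$ ($a{\left(H \right)} = \frac{\left(4 + 11\right) \left(H + \frac{1}{5} \left(-4\right)\right)}{2} = \frac{15 \left(H - \frac{4}{5}\right)}{2} = \frac{15 \left(- \frac{4}{5} + H\right)}{2} = \frac{-12 + 15 H}{2} = -6 + \frac{15 H}{2}$)
$1401 a{\left(20 \right)} = 1401 \left(-6 + \frac{15}{2} \cdot 20\right) = 1401 \left(-6 + 150\right) = 1401 \cdot 144 = 201744$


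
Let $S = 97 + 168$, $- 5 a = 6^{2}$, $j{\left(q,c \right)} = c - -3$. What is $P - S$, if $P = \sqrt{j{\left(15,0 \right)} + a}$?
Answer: $-265 + \frac{i \sqrt{105}}{5} \approx -265.0 + 2.0494 i$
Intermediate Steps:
$j{\left(q,c \right)} = 3 + c$ ($j{\left(q,c \right)} = c + 3 = 3 + c$)
$a = - \frac{36}{5}$ ($a = - \frac{6^{2}}{5} = \left(- \frac{1}{5}\right) 36 = - \frac{36}{5} \approx -7.2$)
$S = 265$
$P = \frac{i \sqrt{105}}{5}$ ($P = \sqrt{\left(3 + 0\right) - \frac{36}{5}} = \sqrt{3 - \frac{36}{5}} = \sqrt{- \frac{21}{5}} = \frac{i \sqrt{105}}{5} \approx 2.0494 i$)
$P - S = \frac{i \sqrt{105}}{5} - 265 = -265 + \frac{i \sqrt{105}}{5}$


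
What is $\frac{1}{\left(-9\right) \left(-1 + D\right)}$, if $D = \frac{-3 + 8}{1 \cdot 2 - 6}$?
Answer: $\frac{4}{81} \approx 0.049383$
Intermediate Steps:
$D = - \frac{5}{4}$ ($D = \frac{5}{2 - 6} = \frac{5}{-4} = 5 \left(- \frac{1}{4}\right) = - \frac{5}{4} \approx -1.25$)
$\frac{1}{\left(-9\right) \left(-1 + D\right)} = \frac{1}{\left(-9\right) \left(-1 - \frac{5}{4}\right)} = \frac{1}{\left(-9\right) \left(- \frac{9}{4}\right)} = \frac{1}{\frac{81}{4}} = \frac{4}{81}$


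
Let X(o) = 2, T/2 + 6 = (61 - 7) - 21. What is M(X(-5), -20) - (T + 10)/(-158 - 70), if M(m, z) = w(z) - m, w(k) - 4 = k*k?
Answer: 22930/57 ≈ 402.28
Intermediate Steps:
T = 54 (T = -12 + 2*((61 - 7) - 21) = -12 + 2*(54 - 21) = -12 + 2*33 = -12 + 66 = 54)
w(k) = 4 + k**2 (w(k) = 4 + k*k = 4 + k**2)
M(m, z) = 4 + z**2 - m (M(m, z) = (4 + z**2) - m = 4 + z**2 - m)
M(X(-5), -20) - (T + 10)/(-158 - 70) = (4 + (-20)**2 - 1*2) - (54 + 10)/(-158 - 70) = (4 + 400 - 2) - 64/(-228) = 402 - 64*(-1)/228 = 402 - 1*(-16/57) = 402 + 16/57 = 22930/57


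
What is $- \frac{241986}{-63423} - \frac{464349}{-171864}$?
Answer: $\frac{84873463}{13022856} \approx 6.5173$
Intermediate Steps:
$- \frac{241986}{-63423} - \frac{464349}{-171864} = \left(-241986\right) \left(- \frac{1}{63423}\right) - - \frac{4993}{1848} = \frac{80662}{21141} + \frac{4993}{1848} = \frac{84873463}{13022856}$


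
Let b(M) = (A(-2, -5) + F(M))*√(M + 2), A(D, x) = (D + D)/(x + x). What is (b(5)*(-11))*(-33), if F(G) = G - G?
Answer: 726*√7/5 ≈ 384.16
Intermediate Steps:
F(G) = 0
A(D, x) = D/x (A(D, x) = (2*D)/((2*x)) = (2*D)*(1/(2*x)) = D/x)
b(M) = 2*√(2 + M)/5 (b(M) = (-2/(-5) + 0)*√(M + 2) = (-2*(-⅕) + 0)*√(2 + M) = (⅖ + 0)*√(2 + M) = 2*√(2 + M)/5)
(b(5)*(-11))*(-33) = ((2*√(2 + 5)/5)*(-11))*(-33) = ((2*√7/5)*(-11))*(-33) = -22*√7/5*(-33) = 726*√7/5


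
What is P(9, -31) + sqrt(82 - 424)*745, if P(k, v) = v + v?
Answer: -62 + 2235*I*sqrt(38) ≈ -62.0 + 13777.0*I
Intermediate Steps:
P(k, v) = 2*v
P(9, -31) + sqrt(82 - 424)*745 = 2*(-31) + sqrt(82 - 424)*745 = -62 + sqrt(-342)*745 = -62 + (3*I*sqrt(38))*745 = -62 + 2235*I*sqrt(38)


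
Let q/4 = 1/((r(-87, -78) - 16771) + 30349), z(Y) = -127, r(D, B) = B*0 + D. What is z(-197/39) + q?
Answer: -1713353/13491 ≈ -127.00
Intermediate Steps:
r(D, B) = D (r(D, B) = 0 + D = D)
q = 4/13491 (q = 4/((-87 - 16771) + 30349) = 4/(-16858 + 30349) = 4/13491 ≈ 0.00029649)
z(-197/39) + q = -127 + 4/13491 = -1713353/13491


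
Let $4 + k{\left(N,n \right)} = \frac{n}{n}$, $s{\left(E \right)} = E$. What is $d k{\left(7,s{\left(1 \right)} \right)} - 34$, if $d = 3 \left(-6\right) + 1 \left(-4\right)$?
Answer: $32$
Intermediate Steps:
$k{\left(N,n \right)} = -3$ ($k{\left(N,n \right)} = -4 + \frac{n}{n} = -4 + 1 = -3$)
$d = -22$ ($d = -18 - 4 = -22$)
$d k{\left(7,s{\left(1 \right)} \right)} - 34 = \left(-22\right) \left(-3\right) - 34 = 66 - 34 = 32$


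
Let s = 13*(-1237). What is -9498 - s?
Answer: 6583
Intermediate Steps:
s = -16081
-9498 - s = -9498 - 1*(-16081) = -9498 + 16081 = 6583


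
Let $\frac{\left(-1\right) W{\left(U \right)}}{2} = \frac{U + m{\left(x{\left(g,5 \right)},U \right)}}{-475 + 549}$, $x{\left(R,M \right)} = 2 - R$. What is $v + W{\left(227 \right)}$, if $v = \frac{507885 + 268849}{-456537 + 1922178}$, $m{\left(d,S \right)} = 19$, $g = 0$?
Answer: $- \frac{331808528}{54228717} \approx -6.1187$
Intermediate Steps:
$v = \frac{776734}{1465641} \approx 0.52996$
$W{\left(U \right)} = - \frac{19}{37} - \frac{U}{37}$ ($W{\left(U \right)} = - 2 \frac{U + 19}{-475 + 549} = - 2 \frac{19 + U}{74} = - 2 \left(19 + U\right) \frac{1}{74} = - 2 \left(\frac{19}{74} + \frac{U}{74}\right) = - \frac{19}{37} - \frac{U}{37}$)
$v + W{\left(227 \right)} = \frac{776734}{1465641} - \frac{246}{37} = - \frac{331808528}{54228717}$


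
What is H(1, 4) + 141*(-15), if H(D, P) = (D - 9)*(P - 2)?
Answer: -2131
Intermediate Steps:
H(D, P) = (-9 + D)*(-2 + P)
H(1, 4) + 141*(-15) = (18 - 9*4 - 2*1 + 1*4) + 141*(-15) = (18 - 36 - 2 + 4) - 2115 = -16 - 2115 = -2131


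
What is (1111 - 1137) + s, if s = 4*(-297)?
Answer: -1214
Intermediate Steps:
s = -1188
(1111 - 1137) + s = (1111 - 1137) - 1188 = -26 - 1188 = -1214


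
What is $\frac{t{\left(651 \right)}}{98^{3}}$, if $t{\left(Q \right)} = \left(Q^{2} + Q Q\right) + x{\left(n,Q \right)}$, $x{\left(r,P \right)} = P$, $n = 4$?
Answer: $\frac{121179}{134456} \approx 0.90125$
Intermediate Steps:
$t{\left(Q \right)} = Q + 2 Q^{2}$ ($t{\left(Q \right)} = \left(Q^{2} + Q Q\right) + Q = \left(Q^{2} + Q^{2}\right) + Q = 2 Q^{2} + Q = Q + 2 Q^{2}$)
$\frac{t{\left(651 \right)}}{98^{3}} = \frac{651 \left(1 + 2 \cdot 651\right)}{98^{3}} = \frac{651 \left(1 + 1302\right)}{941192} = 651 \cdot 1303 \cdot \frac{1}{941192} = 848253 \cdot \frac{1}{941192} = \frac{121179}{134456}$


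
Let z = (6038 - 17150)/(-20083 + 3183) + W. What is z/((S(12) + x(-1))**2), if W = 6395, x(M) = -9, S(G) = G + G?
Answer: 27021653/950625 ≈ 28.425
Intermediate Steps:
S(G) = 2*G
z = 27021653/4225 (z = (6038 - 17150)/(-20083 + 3183) + 6395 = -11112/(-16900) + 6395 = -11112*(-1/16900) + 6395 = 2778/4225 + 6395 = 27021653/4225 ≈ 6395.7)
z/((S(12) + x(-1))**2) = 27021653/(4225*((2*12 - 9)**2)) = 27021653/(4225*((24 - 9)**2)) = 27021653/(4225*(15**2)) = (27021653/4225)/225 = (27021653/4225)*(1/225) = 27021653/950625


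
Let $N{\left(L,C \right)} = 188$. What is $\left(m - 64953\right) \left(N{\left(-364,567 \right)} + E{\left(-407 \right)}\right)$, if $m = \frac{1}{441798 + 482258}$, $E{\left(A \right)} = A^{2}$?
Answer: $- \frac{1421938780113597}{132008} \approx -1.0772 \cdot 10^{10}$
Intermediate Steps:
$m = \frac{1}{924056} \approx 1.0822 \cdot 10^{-6}$
$\left(m - 64953\right) \left(N{\left(-364,567 \right)} + E{\left(-407 \right)}\right) = \left(\frac{1}{924056} - 64953\right) \left(188 + \left(-407\right)^{2}\right) = - \frac{60020209367 \left(188 + 165649\right)}{924056} = \left(- \frac{60020209367}{924056}\right) 165837 = - \frac{1421938780113597}{132008}$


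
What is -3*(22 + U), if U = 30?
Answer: -156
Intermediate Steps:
-3*(22 + U) = -3*(22 + 30) = -3*52 = -156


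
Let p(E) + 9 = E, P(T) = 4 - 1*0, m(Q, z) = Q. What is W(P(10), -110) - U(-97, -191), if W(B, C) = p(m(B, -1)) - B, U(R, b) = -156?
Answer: 147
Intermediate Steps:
P(T) = 4 (P(T) = 4 + 0 = 4)
p(E) = -9 + E
W(B, C) = -9 (W(B, C) = (-9 + B) - B = -9)
W(P(10), -110) - U(-97, -191) = -9 - 1*(-156) = -9 + 156 = 147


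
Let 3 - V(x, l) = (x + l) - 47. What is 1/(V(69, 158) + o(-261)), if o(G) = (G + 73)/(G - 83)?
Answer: -86/15175 ≈ -0.0056672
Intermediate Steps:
V(x, l) = 50 - l - x (V(x, l) = 3 - ((x + l) - 47) = 3 - ((l + x) - 47) = 3 - (-47 + l + x) = 3 + (47 - l - x) = 50 - l - x)
o(G) = (73 + G)/(-83 + G)
1/(V(69, 158) + o(-261)) = 1/((50 - 1*158 - 1*69) + (73 - 261)/(-83 - 261)) = 1/((50 - 158 - 69) - 188/(-344)) = 1/(-177 - 1/344*(-188)) = 1/(-177 + 47/86) = 1/(-15175/86) = -86/15175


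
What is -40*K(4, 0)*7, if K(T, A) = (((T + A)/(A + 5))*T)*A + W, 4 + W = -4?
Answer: 2240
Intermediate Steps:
W = -8 (W = -4 - 4 = -8)
K(T, A) = -8 + A*T*(A + T)/(5 + A) (K(T, A) = (((T + A)/(A + 5))*T)*A - 8 = (((A + T)/(5 + A))*T)*A - 8 = (T*(A + T)/(5 + A))*A - 8 = A*T*(A + T)/(5 + A) - 8 = -8 + A*T*(A + T)/(5 + A))
-40*K(4, 0)*7 = -40*(-40 - 8*0 + 0*4² + 4*0²)/(5 + 0)*7 = -40*(-40 + 0 + 0*16 + 4*0)/5*7 = -8*(-40 + 0 + 0 + 0)*7 = -8*(-40)*7 = -40*(-8)*7 = 320*7 = 2240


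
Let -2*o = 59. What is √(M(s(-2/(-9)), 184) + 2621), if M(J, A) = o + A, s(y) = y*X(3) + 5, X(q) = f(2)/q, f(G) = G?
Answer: √11102/2 ≈ 52.683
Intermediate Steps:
o = -59/2 (o = -½*59 = -59/2 ≈ -29.500)
X(q) = 2/q
s(y) = 5 + 2*y/3 (s(y) = y*(2/3) + 5 = y*(2*(⅓)) + 5 = y*(⅔) + 5 = 2*y/3 + 5 = 5 + 2*y/3)
M(J, A) = -59/2 + A
√(M(s(-2/(-9)), 184) + 2621) = √((-59/2 + 184) + 2621) = √(309/2 + 2621) = √(5551/2) = √11102/2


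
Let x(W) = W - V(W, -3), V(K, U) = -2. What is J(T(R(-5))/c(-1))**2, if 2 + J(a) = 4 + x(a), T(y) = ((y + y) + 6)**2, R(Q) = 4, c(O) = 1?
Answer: 40000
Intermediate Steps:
T(y) = (6 + 2*y)**2 (T(y) = (2*y + 6)**2 = (6 + 2*y)**2)
x(W) = 2 + W (x(W) = W - 1*(-2) = W + 2 = 2 + W)
J(a) = 4 + a (J(a) = -2 + (4 + (2 + a)) = -2 + (6 + a) = 4 + a)
J(T(R(-5))/c(-1))**2 = (4 + (4*(3 + 4)**2)/1)**2 = (4 + (4*7**2)*1)**2 = (4 + (4*49)*1)**2 = (4 + 196*1)**2 = (4 + 196)**2 = 200**2 = 40000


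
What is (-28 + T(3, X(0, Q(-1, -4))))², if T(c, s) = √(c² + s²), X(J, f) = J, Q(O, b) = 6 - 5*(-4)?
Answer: 625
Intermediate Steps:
Q(O, b) = 26 (Q(O, b) = 6 + 20 = 26)
(-28 + T(3, X(0, Q(-1, -4))))² = (-28 + √(3² + 0²))² = (-28 + √(9 + 0))² = (-28 + √9)² = (-28 + 3)² = (-25)² = 625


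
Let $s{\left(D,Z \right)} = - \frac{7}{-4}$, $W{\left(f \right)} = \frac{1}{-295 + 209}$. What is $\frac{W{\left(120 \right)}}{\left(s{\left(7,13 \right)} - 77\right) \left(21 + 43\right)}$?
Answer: $\frac{1}{414176} \approx 2.4144 \cdot 10^{-6}$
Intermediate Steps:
$W{\left(f \right)} = - \frac{1}{86}$ ($W{\left(f \right)} = \frac{1}{-86} = - \frac{1}{86}$)
$s{\left(D,Z \right)} = \frac{7}{4}$ ($s{\left(D,Z \right)} = \left(-7\right) \left(- \frac{1}{4}\right) = \frac{7}{4}$)
$\frac{W{\left(120 \right)}}{\left(s{\left(7,13 \right)} - 77\right) \left(21 + 43\right)} = - \frac{1}{86 \left(\frac{7}{4} - 77\right) \left(21 + 43\right)} = - \frac{1}{86 \left(\left(- \frac{301}{4}\right) 64\right)} = - \frac{1}{86 \left(-4816\right)} = \left(- \frac{1}{86}\right) \left(- \frac{1}{4816}\right) = \frac{1}{414176}$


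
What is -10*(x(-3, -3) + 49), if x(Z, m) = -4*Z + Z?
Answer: -580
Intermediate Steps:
x(Z, m) = -3*Z
-10*(x(-3, -3) + 49) = -10*(-3*(-3) + 49) = -10*(9 + 49) = -10*58 = -580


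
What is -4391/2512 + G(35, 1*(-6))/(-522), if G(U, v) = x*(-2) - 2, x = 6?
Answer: -1128467/655632 ≈ -1.7212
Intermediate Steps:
G(U, v) = -14 (G(U, v) = 6*(-2) - 2 = -12 - 2 = -14)
-4391/2512 + G(35, 1*(-6))/(-522) = -4391/2512 - 14/(-522) = -4391*1/2512 - 14*(-1/522) = -4391/2512 + 7/261 = -1128467/655632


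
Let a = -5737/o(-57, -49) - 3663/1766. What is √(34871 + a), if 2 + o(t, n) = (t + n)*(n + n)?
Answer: 2*√20365132509219811/1528473 ≈ 186.73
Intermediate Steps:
o(t, n) = -2 + 2*n*(n + t) (o(t, n) = -2 + (t + n)*(n + n) = -2 + (n + t)*(2*n) = -2 + 2*n*(n + t))
a = -12043865/4585419 (a = -5737/(-2 + 2*(-49)² + 2*(-49)*(-57)) - 3663/1766 = -5737/(-2 + 2*2401 + 5586) - 3663*1/1766 = -5737/(-2 + 4802 + 5586) - 3663/1766 = -5737/10386 - 3663/1766 = -12043865/4585419 ≈ -2.6266)
√(34871 + a) = √(34871 - 12043865/4585419) = √(159886102084/4585419) = 2*√20365132509219811/1528473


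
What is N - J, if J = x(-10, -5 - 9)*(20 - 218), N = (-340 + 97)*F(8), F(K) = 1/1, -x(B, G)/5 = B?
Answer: 9657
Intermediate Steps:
x(B, G) = -5*B
F(K) = 1
N = -243 (N = (-340 + 97)*1 = -243*1 = -243)
J = -9900 (J = (-5*(-10))*(20 - 218) = 50*(-198) = -9900)
N - J = -243 - 1*(-9900) = -243 + 9900 = 9657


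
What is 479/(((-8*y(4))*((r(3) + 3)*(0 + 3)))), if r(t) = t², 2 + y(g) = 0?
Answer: 479/576 ≈ 0.83160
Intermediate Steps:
y(g) = -2 (y(g) = -2 + 0 = -2)
479/(((-8*y(4))*((r(3) + 3)*(0 + 3)))) = 479/(((-8*(-2))*((3² + 3)*(0 + 3)))) = 479/((16*((9 + 3)*3))) = 479/((16*(12*3))) = 479/((16*36)) = 479/576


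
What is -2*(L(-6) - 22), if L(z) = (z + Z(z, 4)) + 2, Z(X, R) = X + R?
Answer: 56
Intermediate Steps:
Z(X, R) = R + X
L(z) = 6 + 2*z (L(z) = (z + (4 + z)) + 2 = (4 + 2*z) + 2 = 6 + 2*z)
-2*(L(-6) - 22) = -2*((6 + 2*(-6)) - 22) = -2*((6 - 12) - 22) = -2*(-6 - 22) = -2*(-28) = 56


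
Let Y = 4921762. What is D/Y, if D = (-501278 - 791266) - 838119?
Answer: -2130663/4921762 ≈ -0.43291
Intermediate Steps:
D = -2130663 (D = -1292544 - 838119 = -2130663)
D/Y = -2130663/4921762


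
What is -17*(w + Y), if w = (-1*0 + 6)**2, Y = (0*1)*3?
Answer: -612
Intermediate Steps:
Y = 0 (Y = 0*3 = 0)
w = 36 (w = (0 + 6)**2 = 6**2 = 36)
-17*(w + Y) = -17*(36 + 0) = -17*36 = -612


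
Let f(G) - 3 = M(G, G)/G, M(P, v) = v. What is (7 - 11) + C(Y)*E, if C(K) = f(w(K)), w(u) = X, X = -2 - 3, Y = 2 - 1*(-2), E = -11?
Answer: -48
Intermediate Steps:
Y = 4 (Y = 2 + 2 = 4)
X = -5
w(u) = -5
f(G) = 4 (f(G) = 3 + G/G = 3 + 1 = 4)
C(K) = 4
(7 - 11) + C(Y)*E = (7 - 11) + 4*(-11) = -4 - 44 = -48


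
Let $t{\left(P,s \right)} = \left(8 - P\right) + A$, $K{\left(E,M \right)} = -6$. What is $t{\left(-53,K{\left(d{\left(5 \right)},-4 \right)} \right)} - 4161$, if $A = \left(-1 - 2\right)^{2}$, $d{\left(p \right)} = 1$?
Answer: $-4091$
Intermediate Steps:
$A = 9$ ($A = \left(-3\right)^{2} = 9$)
$t{\left(P,s \right)} = 17 - P$ ($t{\left(P,s \right)} = \left(8 - P\right) + 9 = 17 - P$)
$t{\left(-53,K{\left(d{\left(5 \right)},-4 \right)} \right)} - 4161 = \left(17 - -53\right) - 4161 = \left(17 + 53\right) - 4161 = 70 - 4161 = -4091$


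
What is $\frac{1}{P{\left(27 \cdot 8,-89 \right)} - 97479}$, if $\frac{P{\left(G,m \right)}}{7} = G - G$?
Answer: $- \frac{1}{97479} \approx -1.0259 \cdot 10^{-5}$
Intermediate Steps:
$P{\left(G,m \right)} = 0$ ($P{\left(G,m \right)} = 7 \left(G - G\right) = 7 \cdot 0 = 0$)
$\frac{1}{P{\left(27 \cdot 8,-89 \right)} - 97479} = \frac{1}{0 - 97479} = \frac{1}{-97479} = - \frac{1}{97479}$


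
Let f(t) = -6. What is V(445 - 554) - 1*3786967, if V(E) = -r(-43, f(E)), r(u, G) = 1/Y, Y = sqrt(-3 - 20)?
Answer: -3786967 + I*sqrt(23)/23 ≈ -3.787e+6 + 0.20851*I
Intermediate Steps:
Y = I*sqrt(23) (Y = sqrt(-23) = I*sqrt(23) ≈ 4.7958*I)
r(u, G) = -I*sqrt(23)/23 (r(u, G) = 1/(I*sqrt(23)) = -I*sqrt(23)/23)
V(E) = I*sqrt(23)/23 (V(E) = -(-1)*I*sqrt(23)/23 = I*sqrt(23)/23)
V(445 - 554) - 1*3786967 = I*sqrt(23)/23 - 1*3786967 = I*sqrt(23)/23 - 3786967 = -3786967 + I*sqrt(23)/23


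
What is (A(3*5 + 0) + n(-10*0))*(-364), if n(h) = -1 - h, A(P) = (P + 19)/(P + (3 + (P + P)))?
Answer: 637/6 ≈ 106.17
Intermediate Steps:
A(P) = (19 + P)/(3 + 3*P) (A(P) = (19 + P)/(P + (3 + 2*P)) = (19 + P)/(3 + 3*P))
(A(3*5 + 0) + n(-10*0))*(-364) = ((19 + (3*5 + 0))/(3*(1 + (3*5 + 0))) + (-1 - (-10)*0))*(-364) = ((19 + (15 + 0))/(3*(1 + (15 + 0))) + (-1 - 1*0))*(-364) = ((19 + 15)/(3*(1 + 15)) + (-1 + 0))*(-364) = ((⅓)*34/16 - 1)*(-364) = ((⅓)*(1/16)*34 - 1)*(-364) = (17/24 - 1)*(-364) = -7/24*(-364) = 637/6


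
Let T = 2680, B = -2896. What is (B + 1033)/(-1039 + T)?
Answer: -621/547 ≈ -1.1353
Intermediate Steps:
(B + 1033)/(-1039 + T) = (-2896 + 1033)/(-1039 + 2680) = -1863/1641 = -1863*1/1641 = -621/547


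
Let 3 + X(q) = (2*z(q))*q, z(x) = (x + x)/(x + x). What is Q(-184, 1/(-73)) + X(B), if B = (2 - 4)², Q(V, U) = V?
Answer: -179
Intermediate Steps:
z(x) = 1 (z(x) = (2*x)/((2*x)) = (2*x)*(1/(2*x)) = 1)
B = 4 (B = (-2)² = 4)
X(q) = -3 + 2*q (X(q) = -3 + (2*1)*q = -3 + 2*q)
Q(-184, 1/(-73)) + X(B) = -184 + (-3 + 2*4) = -184 + (-3 + 8) = -184 + 5 = -179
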